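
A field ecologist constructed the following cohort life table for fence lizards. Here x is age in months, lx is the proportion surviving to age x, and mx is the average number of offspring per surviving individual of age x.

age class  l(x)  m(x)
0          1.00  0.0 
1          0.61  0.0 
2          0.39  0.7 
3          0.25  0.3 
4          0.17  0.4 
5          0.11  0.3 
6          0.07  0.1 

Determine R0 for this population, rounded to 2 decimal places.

0.46

lx·mx by age: 0, 0, 0.273, 0.075, 0.068, 0.033, 0.007
R0 = Σ lx·mx = 0.456 → 0.46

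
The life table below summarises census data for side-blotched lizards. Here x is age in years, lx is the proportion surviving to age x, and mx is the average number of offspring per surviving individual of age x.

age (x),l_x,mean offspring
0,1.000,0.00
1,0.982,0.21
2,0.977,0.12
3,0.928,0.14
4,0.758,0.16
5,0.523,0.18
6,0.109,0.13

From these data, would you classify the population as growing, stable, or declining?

R0 = Σ lx·mx = 0 + 0.20622 + 0.11724 + 0.12992 + 0.12128 + 0.09414 + 0.01417 = 0.68297
R0 < 1, so the population is declining.

declining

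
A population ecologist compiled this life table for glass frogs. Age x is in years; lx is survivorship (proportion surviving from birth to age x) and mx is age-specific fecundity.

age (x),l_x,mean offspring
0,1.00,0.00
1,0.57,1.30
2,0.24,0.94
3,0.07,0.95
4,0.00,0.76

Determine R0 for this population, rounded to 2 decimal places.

lx·mx by age: 0, 0.741, 0.2256, 0.0665, 0
R0 = Σ lx·mx = 1.0331 → 1.03

1.03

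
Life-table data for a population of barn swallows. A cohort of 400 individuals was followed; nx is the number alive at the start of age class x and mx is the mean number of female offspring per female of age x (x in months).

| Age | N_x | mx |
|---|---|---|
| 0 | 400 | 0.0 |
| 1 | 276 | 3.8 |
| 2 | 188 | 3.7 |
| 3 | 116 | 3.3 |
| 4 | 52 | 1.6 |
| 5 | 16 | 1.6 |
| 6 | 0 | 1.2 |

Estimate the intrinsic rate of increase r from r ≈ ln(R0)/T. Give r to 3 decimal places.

lx = nx/n0 = nx/400: 1, 0.69, 0.47, 0.29, 0.13, 0.04, 0
R0 = Σ lx·mx = 0 + 2.622 + 1.739 + 0.957 + 0.208 + 0.064 + 0 = 5.59
Σ x·lx·mx = 10.123; T = 10.123/5.59 = 1.81091…
r ≈ ln(R0)/T = ln(5.59)/1.81091… = 0.95034… → 0.950

0.950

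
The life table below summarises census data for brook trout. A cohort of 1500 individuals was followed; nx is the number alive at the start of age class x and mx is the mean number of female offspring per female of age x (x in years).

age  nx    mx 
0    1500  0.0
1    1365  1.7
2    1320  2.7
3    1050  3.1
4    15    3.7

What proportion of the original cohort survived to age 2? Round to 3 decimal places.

0.880

l_2 = n_2/n_0 = 1320/1500 = 0.88 → 0.880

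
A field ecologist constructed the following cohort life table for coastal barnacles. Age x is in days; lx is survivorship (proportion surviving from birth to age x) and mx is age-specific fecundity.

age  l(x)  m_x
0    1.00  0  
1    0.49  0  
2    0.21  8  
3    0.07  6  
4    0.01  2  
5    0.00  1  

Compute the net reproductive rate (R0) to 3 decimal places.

lx·mx by age: 0, 0, 1.68, 0.42, 0.02, 0
R0 = Σ lx·mx = 2.12 → 2.120

2.120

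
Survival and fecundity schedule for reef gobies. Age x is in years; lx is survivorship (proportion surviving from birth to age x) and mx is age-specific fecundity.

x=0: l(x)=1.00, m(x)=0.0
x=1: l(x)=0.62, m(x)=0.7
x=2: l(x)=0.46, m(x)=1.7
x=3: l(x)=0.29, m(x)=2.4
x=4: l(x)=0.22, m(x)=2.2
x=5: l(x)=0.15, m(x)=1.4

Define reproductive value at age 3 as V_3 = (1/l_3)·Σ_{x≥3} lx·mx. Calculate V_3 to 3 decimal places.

4.793

lx·mx for x ≥ 3: 0.696, 0.484, 0.21 → sum = 1.39
V_3 = 1.39 / l_3 = 1.39 / 0.29 = 4.793103… → 4.793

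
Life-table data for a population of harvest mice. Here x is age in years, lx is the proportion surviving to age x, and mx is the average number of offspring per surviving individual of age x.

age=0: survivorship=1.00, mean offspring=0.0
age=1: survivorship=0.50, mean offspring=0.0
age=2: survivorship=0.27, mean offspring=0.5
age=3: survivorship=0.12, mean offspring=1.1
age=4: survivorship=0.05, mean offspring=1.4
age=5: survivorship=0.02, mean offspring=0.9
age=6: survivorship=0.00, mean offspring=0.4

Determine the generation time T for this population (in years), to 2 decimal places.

2.92

lx·mx: 0, 0, 0.135, 0.132, 0.07, 0.018, 0 → R0 = 0.355
x·lx·mx: 0, 0, 0.27, 0.396, 0.28, 0.09, 0 → Σ = 1.036
T = 1.036 / 0.355 = 2.91831… → 2.92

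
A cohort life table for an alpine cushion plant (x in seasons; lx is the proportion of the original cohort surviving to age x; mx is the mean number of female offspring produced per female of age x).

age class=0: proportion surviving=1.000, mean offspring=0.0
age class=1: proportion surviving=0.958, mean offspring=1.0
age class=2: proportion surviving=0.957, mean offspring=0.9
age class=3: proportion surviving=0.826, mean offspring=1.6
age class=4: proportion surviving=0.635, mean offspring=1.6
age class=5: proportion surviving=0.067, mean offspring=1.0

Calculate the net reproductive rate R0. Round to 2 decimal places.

4.22

lx·mx by age: 0, 0.958, 0.8613, 1.3216, 1.016, 0.067
R0 = Σ lx·mx = 4.2239 → 4.22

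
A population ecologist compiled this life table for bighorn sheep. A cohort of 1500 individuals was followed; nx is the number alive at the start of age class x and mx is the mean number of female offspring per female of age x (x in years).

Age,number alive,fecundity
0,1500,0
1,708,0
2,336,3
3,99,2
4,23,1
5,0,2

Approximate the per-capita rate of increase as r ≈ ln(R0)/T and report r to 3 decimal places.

lx = nx/n0 = nx/1500: 1, 0.472, 0.224, 0.066, 0.01533…, 0
R0 = Σ lx·mx = 0 + 0 + 0.672 + 0.132 + 0.01533… + 0 = 0.819333…
Σ x·lx·mx = 1.801333…; T = 1.801333…/0.819333… = 2.19854…
r ≈ ln(R0)/T = ln(0.819333…)/2.19854… = -0.09064… → -0.091

-0.091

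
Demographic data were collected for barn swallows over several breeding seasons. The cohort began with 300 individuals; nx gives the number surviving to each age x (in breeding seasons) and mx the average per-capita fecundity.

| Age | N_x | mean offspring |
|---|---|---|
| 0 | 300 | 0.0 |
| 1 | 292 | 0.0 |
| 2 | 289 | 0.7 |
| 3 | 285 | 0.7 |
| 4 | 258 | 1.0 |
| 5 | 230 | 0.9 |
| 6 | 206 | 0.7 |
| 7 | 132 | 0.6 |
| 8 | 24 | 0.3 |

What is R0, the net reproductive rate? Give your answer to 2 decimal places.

lx = nx/n0 = nx/300: 1, 0.97333…, 0.96333…, 0.95, 0.86, 0.76667…, 0.68667…, 0.44, 0.08
lx·mx by age: 0, 0, 0.674333…, 0.665, 0.86, 0.69…, 0.480667…, 0.264, 0.024
R0 = Σ lx·mx = 3.658… → 3.66

3.66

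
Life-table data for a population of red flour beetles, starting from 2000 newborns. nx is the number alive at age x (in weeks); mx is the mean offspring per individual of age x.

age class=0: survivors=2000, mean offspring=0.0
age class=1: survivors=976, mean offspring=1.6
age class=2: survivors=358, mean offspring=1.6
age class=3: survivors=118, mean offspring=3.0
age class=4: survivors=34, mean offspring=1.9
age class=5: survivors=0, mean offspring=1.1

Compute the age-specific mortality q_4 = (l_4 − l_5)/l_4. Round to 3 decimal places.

1.000

lx = nx/n0 = nx/2000: 1, 0.488, 0.179, 0.059, 0.017, 0
q_4 = (l_4 − l_5) / l_4 = (0.017 − 0) / 0.017
     = 0.017 / 0.017 = 1 → 1.000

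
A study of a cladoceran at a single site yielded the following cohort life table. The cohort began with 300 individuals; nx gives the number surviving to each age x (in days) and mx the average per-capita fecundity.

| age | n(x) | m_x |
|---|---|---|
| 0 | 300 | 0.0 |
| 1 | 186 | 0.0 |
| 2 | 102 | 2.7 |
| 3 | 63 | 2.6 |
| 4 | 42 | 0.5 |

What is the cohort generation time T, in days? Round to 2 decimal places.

lx = nx/n0 = nx/300: 1, 0.62, 0.34, 0.21, 0.14
lx·mx: 0, 0, 0.918, 0.546, 0.07 → R0 = 1.534
x·lx·mx: 0, 0, 1.836, 1.638, 0.28 → Σ = 3.754
T = 3.754 / 1.534 = 2.447197… → 2.45

2.45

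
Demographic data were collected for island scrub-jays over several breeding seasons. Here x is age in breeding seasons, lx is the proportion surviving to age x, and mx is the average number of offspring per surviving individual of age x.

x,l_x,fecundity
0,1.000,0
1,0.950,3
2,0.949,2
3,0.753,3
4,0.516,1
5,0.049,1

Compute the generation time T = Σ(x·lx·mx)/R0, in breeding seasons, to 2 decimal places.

lx·mx: 0, 2.85, 1.898, 2.259, 0.516, 0.049 → R0 = 7.572
x·lx·mx: 0, 2.85, 3.796, 6.777, 2.064, 0.245 → Σ = 15.732
T = 15.732 / 7.572 = 2.077655… → 2.08

2.08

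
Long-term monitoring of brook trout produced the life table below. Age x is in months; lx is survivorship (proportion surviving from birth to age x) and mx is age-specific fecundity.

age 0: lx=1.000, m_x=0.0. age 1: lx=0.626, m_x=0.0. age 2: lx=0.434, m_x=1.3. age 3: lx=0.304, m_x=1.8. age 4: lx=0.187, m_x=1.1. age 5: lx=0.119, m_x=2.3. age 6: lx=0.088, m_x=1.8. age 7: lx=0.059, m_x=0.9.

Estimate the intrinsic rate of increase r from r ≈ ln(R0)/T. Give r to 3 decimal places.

0.169

R0 = Σ lx·mx = 0 + 0 + 0.5642 + 0.5472 + 0.2057 + 0.2737 + 0.1584 + 0.0531 = 1.8023
Σ x·lx·mx = 6.2834; T = 6.2834/1.8023 = 3.48632…
r ≈ ln(R0)/T = ln(1.8023)/3.48632… = 0.16896… → 0.169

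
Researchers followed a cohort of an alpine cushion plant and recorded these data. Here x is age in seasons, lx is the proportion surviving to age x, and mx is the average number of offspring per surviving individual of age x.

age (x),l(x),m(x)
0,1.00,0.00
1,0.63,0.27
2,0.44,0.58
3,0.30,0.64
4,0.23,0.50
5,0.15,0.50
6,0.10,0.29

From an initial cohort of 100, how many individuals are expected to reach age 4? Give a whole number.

23

Expected survivors = N0 · l_4 = 100 × 0.23 = 23 → 23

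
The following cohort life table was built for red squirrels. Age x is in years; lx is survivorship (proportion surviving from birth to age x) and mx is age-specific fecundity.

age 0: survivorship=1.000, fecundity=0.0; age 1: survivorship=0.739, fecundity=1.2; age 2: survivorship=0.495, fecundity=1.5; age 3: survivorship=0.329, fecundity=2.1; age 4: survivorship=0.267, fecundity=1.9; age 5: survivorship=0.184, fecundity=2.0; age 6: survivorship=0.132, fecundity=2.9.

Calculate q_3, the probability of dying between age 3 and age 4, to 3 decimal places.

0.188

q_3 = (l_3 − l_4) / l_3 = (0.329 − 0.267) / 0.329
     = 0.062 / 0.329 = 0.18845… → 0.188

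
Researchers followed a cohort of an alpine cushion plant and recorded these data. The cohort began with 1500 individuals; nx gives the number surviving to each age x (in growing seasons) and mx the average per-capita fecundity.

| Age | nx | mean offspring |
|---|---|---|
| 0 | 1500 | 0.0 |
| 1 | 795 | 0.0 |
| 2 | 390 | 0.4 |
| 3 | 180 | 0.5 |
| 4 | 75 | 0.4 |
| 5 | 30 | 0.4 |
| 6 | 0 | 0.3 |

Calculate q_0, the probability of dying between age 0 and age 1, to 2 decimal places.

0.47

lx = nx/n0 = nx/1500: 1, 0.53, 0.26, 0.12, 0.05, 0.02, 0
q_0 = (l_0 − l_1) / l_0 = (1 − 0.53) / 1
     = 0.47 / 1 = 0.47 → 0.47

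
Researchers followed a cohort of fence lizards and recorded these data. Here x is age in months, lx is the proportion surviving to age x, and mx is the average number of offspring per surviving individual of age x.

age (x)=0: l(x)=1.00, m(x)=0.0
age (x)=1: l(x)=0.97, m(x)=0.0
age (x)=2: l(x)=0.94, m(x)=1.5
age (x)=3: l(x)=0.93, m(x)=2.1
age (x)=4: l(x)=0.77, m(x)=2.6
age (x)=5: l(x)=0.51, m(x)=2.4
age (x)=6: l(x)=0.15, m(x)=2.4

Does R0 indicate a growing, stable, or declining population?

growing

R0 = Σ lx·mx = 0 + 0 + 1.41 + 1.953 + 2.002 + 1.224 + 0.36 = 6.949
R0 > 1, so the population is growing.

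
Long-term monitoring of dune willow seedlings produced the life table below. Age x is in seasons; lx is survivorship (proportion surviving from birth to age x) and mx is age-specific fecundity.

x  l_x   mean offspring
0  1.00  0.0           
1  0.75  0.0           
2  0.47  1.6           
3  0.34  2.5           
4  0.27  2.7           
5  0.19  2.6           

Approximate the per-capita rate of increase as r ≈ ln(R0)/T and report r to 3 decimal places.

0.311

R0 = Σ lx·mx = 0 + 0 + 0.752 + 0.85 + 0.729 + 0.494 = 2.825
Σ x·lx·mx = 9.44; T = 9.44/2.825 = 3.34159…
r ≈ ln(R0)/T = ln(2.825)/3.34159… = 0.31078… → 0.311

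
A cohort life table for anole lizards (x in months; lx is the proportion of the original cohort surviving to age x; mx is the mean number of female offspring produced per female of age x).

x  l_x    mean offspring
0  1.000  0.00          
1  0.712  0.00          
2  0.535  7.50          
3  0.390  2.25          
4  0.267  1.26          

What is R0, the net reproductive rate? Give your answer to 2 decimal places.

5.23

lx·mx by age: 0, 0, 4.0125, 0.8775, 0.33642
R0 = Σ lx·mx = 5.22642 → 5.23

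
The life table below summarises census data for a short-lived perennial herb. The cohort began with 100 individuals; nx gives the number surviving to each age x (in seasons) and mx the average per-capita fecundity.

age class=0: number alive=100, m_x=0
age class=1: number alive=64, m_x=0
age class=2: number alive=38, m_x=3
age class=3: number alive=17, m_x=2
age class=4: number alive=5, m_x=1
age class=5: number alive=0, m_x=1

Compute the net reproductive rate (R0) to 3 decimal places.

lx = nx/n0 = nx/100: 1, 0.64, 0.38, 0.17, 0.05, 0
lx·mx by age: 0, 0, 1.14, 0.34, 0.05, 0
R0 = Σ lx·mx = 1.53 → 1.530

1.530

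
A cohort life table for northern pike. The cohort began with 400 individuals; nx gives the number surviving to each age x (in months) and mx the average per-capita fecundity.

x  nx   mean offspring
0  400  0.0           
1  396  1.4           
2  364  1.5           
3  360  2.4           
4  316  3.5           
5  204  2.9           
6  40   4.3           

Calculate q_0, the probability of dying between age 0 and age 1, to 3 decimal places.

0.010

lx = nx/n0 = nx/400: 1, 0.99, 0.91, 0.9, 0.79, 0.51, 0.1
q_0 = (l_0 − l_1) / l_0 = (1 − 0.99) / 1
     = 0.01 / 1 = 0.01 → 0.010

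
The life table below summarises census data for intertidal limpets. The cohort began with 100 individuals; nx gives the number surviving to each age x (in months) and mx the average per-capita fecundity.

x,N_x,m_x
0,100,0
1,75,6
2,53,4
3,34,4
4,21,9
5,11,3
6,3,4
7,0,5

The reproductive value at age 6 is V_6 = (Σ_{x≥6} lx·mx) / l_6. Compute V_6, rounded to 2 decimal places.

4.00

lx = nx/n0 = nx/100: 1, 0.75, 0.53, 0.34, 0.21, 0.11, 0.03, 0
lx·mx for x ≥ 6: 0.12, 0 → sum = 0.12
V_6 = 0.12 / l_6 = 0.12 / 0.03 = 4 → 4.00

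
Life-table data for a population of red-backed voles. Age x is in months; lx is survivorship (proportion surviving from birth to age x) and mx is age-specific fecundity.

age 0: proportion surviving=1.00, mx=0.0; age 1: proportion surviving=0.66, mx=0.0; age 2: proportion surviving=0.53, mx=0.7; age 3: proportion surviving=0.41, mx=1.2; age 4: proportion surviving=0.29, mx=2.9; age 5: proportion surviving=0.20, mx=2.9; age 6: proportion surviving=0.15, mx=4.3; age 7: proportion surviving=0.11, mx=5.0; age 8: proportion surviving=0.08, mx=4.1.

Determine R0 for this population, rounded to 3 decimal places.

3.807

lx·mx by age: 0, 0, 0.371, 0.492, 0.841, 0.58, 0.645, 0.55, 0.328
R0 = Σ lx·mx = 3.807 → 3.807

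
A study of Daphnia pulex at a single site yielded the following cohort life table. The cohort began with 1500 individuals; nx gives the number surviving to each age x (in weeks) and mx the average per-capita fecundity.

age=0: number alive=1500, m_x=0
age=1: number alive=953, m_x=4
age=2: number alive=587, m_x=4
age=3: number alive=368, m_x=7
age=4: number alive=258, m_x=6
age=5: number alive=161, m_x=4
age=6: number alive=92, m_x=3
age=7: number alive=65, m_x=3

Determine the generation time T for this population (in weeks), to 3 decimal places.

lx = nx/n0 = nx/1500: 1, 0.63533…, 0.39133…, 0.24533…, 0.172, 0.10733…, 0.06133…, 0.04333…
lx·mx: 0, 2.541333…, 1.565333…, 1.717333…, 1.032, 0.429333…, 0.184…, 0.13… → R0 = 7.599333…
x·lx·mx: 0, 2.541333…, 3.130667…, 5.152…, 4.128, 2.146667…, 1.104…, 0.91… → Σ = 19.112667…
T = 19.112667… / 7.599333… = 2.515045… → 2.515

2.515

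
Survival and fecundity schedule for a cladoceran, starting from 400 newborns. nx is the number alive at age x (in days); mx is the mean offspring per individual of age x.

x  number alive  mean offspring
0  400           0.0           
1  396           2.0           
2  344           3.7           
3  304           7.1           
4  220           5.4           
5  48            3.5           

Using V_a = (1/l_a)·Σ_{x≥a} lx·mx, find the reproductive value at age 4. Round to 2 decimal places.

6.16

lx = nx/n0 = nx/400: 1, 0.99, 0.86, 0.76, 0.55, 0.12
lx·mx for x ≥ 4: 2.97, 0.42 → sum = 3.39
V_4 = 3.39 / l_4 = 3.39 / 0.55 = 6.163636… → 6.16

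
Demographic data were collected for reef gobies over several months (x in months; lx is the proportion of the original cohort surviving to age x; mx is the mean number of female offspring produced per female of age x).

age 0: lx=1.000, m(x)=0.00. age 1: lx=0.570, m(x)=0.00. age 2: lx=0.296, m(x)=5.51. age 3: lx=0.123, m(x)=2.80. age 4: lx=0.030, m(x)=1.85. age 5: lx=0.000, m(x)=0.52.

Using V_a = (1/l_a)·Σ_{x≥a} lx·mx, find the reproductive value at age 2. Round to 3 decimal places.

lx·mx for x ≥ 2: 1.63096, 0.3444, 0.0555, 0 → sum = 2.03086
V_2 = 2.03086 / l_2 = 2.03086 / 0.296 = 6.861014… → 6.861

6.861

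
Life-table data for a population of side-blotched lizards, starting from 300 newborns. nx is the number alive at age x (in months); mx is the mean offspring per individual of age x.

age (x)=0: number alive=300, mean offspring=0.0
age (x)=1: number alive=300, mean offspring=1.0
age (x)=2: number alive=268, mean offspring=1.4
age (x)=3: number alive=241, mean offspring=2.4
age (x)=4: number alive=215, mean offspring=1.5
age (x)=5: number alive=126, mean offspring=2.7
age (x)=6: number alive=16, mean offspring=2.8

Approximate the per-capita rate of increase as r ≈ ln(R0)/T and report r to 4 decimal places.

lx = nx/n0 = nx/300: 1, 1, 0.89333…, 0.80333…, 0.71667…, 0.42, 0.05333…
R0 = Σ lx·mx = 0 + 1 + 1.25067… + 1.928… + 1.075… + 1.134 + 0.14933… = 6.537…
Σ x·lx·mx = 20.151333…; T = 20.151333…/6.537… = 3.08266…
r ≈ ln(R0)/T = ln(6.537…)/3.08266… = 0.609045… → 0.6090

0.6090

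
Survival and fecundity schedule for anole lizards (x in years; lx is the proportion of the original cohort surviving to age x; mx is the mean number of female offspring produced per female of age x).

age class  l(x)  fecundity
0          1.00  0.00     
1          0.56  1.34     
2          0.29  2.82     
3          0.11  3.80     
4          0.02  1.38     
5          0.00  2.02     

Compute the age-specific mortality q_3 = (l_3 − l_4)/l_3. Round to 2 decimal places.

0.82

q_3 = (l_3 − l_4) / l_3 = (0.11 − 0.02) / 0.11
     = 0.09 / 0.11 = 0.818182… → 0.82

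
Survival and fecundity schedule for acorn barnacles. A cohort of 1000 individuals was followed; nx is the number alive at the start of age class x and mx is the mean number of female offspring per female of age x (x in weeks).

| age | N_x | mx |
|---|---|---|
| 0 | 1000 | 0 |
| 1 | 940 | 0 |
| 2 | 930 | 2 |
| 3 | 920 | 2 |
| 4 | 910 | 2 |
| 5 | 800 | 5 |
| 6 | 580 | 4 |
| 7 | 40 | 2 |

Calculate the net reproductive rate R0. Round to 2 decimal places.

lx = nx/n0 = nx/1000: 1, 0.94, 0.93, 0.92, 0.91, 0.8, 0.58, 0.04
lx·mx by age: 0, 0, 1.86, 1.84, 1.82, 4, 2.32, 0.08
R0 = Σ lx·mx = 11.92 → 11.92

11.92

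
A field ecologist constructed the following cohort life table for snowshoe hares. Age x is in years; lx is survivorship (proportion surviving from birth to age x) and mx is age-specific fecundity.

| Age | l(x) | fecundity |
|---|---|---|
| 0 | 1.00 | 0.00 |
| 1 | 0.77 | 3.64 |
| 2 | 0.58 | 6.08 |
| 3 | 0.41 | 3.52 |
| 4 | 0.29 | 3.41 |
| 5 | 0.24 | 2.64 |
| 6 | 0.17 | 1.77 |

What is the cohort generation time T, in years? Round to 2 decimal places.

lx·mx: 0, 2.8028, 3.5264, 1.4432, 0.9889, 0.6336, 0.3009 → R0 = 9.6958
x·lx·mx: 0, 2.8028, 7.0528, 4.3296, 3.9556, 3.168, 1.8054 → Σ = 23.1142
T = 23.1142 / 9.6958 = 2.383939… → 2.38

2.38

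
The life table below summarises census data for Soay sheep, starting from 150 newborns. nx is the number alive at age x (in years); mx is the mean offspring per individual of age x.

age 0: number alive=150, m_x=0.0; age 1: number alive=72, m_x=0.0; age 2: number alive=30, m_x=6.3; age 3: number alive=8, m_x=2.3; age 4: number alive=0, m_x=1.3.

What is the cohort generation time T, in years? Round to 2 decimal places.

lx = nx/n0 = nx/150: 1, 0.48, 0.2, 0.05333…, 0
lx·mx: 0, 0, 1.26, 0.122667…, 0 → R0 = 1.382667…
x·lx·mx: 0, 0, 2.52, 0.368…, 0 → Σ = 2.888…
T = 2.888… / 1.382667… = 2.088717… → 2.09

2.09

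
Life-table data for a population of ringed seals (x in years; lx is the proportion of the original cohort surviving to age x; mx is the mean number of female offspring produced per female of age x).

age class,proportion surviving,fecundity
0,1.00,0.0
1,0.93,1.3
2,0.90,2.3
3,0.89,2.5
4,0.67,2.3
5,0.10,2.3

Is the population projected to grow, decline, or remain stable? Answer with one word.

R0 = Σ lx·mx = 0 + 1.209 + 2.07 + 2.225 + 1.541 + 0.23 = 7.275
R0 > 1, so the population is growing.

growing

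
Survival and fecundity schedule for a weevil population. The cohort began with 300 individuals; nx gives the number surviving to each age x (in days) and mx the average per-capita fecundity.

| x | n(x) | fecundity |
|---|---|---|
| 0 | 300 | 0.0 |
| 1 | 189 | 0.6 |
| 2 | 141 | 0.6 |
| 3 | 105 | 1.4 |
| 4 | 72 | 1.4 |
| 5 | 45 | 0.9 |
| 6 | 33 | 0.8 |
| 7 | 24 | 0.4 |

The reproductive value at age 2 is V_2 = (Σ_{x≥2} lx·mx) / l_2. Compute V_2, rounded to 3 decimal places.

lx = nx/n0 = nx/300: 1, 0.63, 0.47, 0.35, 0.24, 0.15, 0.11, 0.08
lx·mx for x ≥ 2: 0.282, 0.49, 0.336, 0.135, 0.088, 0.032 → sum = 1.363
V_2 = 1.363 / l_2 = 1.363 / 0.47 = 2.9 → 2.900

2.900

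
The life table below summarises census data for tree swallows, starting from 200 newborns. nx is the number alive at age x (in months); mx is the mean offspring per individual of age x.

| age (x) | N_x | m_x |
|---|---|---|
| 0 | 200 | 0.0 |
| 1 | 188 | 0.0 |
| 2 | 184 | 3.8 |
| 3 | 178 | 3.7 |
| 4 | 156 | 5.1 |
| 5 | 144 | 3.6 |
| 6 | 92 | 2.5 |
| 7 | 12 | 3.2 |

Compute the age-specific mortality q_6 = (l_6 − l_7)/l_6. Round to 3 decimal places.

0.870

lx = nx/n0 = nx/200: 1, 0.94, 0.92, 0.89, 0.78, 0.72, 0.46, 0.06
q_6 = (l_6 − l_7) / l_6 = (0.46 − 0.06) / 0.46
     = 0.4 / 0.46 = 0.869565… → 0.870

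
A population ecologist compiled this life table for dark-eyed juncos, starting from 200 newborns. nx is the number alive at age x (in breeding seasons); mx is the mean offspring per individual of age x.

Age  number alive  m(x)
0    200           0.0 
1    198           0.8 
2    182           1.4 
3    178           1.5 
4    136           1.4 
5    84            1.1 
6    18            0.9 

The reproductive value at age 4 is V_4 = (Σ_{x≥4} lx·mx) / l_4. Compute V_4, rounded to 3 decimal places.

2.199

lx = nx/n0 = nx/200: 1, 0.99, 0.91, 0.89, 0.68, 0.42, 0.09
lx·mx for x ≥ 4: 0.952, 0.462, 0.081 → sum = 1.495
V_4 = 1.495 / l_4 = 1.495 / 0.68 = 2.198529… → 2.199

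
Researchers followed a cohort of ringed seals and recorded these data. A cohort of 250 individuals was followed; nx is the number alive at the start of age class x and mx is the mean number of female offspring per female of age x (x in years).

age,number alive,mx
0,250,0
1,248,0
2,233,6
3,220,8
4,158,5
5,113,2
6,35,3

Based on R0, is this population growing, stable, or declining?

lx = nx/n0 = nx/250: 1, 0.992, 0.932, 0.88, 0.632, 0.452, 0.14
R0 = Σ lx·mx = 0 + 0 + 5.592 + 7.04 + 3.16 + 0.904 + 0.42 = 17.116
R0 > 1, so the population is growing.

growing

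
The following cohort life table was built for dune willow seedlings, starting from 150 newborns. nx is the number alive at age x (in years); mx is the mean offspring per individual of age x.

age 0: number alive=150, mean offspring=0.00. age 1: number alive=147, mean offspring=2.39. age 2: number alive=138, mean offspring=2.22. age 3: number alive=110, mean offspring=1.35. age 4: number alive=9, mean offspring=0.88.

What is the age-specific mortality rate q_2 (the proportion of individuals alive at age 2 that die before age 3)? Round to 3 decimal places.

lx = nx/n0 = nx/150: 1, 0.98, 0.92, 0.73333…, 0.06
q_2 = (l_2 − l_3) / l_2 = (0.92 − 0.733333…) / 0.92
     = 0.186667… / 0.92 = 0.202899… → 0.203

0.203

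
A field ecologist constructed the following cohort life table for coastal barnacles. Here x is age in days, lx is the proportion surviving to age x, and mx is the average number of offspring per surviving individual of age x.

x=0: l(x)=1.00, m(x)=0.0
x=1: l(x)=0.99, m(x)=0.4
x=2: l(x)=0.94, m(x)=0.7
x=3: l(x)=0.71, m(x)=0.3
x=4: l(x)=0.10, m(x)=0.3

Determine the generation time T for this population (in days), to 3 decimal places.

1.905

lx·mx: 0, 0.396, 0.658, 0.213, 0.03 → R0 = 1.297
x·lx·mx: 0, 0.396, 1.316, 0.639, 0.12 → Σ = 2.471
T = 2.471 / 1.297 = 1.905166… → 1.905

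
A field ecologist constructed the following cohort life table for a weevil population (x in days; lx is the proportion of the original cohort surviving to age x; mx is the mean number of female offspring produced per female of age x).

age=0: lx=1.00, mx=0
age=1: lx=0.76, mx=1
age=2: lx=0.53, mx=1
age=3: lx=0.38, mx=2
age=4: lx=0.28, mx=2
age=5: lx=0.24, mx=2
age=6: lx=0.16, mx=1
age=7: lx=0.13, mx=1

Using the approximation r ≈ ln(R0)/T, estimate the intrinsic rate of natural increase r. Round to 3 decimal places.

R0 = Σ lx·mx = 0 + 0.76 + 0.53 + 0.76 + 0.56 + 0.48 + 0.16 + 0.13 = 3.38
Σ x·lx·mx = 10.61; T = 10.61/3.38 = 3.13905…
r ≈ ln(R0)/T = ln(3.38)/3.13905… = 0.38798… → 0.388

0.388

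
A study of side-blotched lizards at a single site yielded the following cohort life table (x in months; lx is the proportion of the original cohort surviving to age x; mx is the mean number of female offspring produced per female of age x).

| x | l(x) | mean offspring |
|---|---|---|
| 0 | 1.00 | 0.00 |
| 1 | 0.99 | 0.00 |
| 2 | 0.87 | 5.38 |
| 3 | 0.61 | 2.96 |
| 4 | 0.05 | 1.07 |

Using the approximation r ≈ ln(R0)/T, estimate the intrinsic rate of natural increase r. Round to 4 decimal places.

0.8192

R0 = Σ lx·mx = 0 + 0 + 4.6806 + 1.8056 + 0.0535 = 6.5397
Σ x·lx·mx = 14.992; T = 14.992/6.5397 = 2.29246…
r ≈ ln(R0)/T = ln(6.5397)/2.29246… = 0.81916… → 0.8192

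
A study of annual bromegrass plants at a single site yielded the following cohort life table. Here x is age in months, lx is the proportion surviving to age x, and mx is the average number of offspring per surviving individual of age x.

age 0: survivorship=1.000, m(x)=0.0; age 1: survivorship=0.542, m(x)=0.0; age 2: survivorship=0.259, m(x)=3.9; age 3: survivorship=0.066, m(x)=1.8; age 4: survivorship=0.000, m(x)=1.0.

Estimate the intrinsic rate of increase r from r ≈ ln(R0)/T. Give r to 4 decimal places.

R0 = Σ lx·mx = 0 + 0 + 1.0101 + 0.1188 + 0 = 1.1289
Σ x·lx·mx = 2.3766; T = 2.3766/1.1289 = 2.10524…
r ≈ ln(R0)/T = ln(1.1289)/2.10524… = 0.057592… → 0.0576

0.0576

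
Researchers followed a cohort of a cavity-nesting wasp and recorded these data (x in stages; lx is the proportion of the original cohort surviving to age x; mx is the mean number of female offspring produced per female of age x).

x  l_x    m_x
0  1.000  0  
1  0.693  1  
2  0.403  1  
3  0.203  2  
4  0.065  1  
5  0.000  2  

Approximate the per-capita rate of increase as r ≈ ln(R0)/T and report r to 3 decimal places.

R0 = Σ lx·mx = 0 + 0.693 + 0.403 + 0.406 + 0.065 + 0 = 1.567
Σ x·lx·mx = 2.977; T = 2.977/1.567 = 1.89981…
r ≈ ln(R0)/T = ln(1.567)/1.89981… = 0.23643… → 0.236

0.236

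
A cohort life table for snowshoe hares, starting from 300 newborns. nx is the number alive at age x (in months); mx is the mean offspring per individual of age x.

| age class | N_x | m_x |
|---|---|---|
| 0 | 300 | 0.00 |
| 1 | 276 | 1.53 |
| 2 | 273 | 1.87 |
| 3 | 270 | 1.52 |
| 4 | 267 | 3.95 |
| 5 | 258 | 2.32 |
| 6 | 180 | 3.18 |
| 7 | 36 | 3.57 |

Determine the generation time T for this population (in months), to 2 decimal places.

3.85

lx = nx/n0 = nx/300: 1, 0.92, 0.91, 0.9, 0.89, 0.86, 0.6, 0.12
lx·mx: 0, 1.4076, 1.7017, 1.368, 3.5155, 1.9952, 1.908, 0.4284 → R0 = 12.3244
x·lx·mx: 0, 1.4076, 3.4034, 4.104, 14.062, 9.976, 11.448, 2.9988 → Σ = 47.3998
T = 47.3998 / 12.3244 = 3.846013… → 3.85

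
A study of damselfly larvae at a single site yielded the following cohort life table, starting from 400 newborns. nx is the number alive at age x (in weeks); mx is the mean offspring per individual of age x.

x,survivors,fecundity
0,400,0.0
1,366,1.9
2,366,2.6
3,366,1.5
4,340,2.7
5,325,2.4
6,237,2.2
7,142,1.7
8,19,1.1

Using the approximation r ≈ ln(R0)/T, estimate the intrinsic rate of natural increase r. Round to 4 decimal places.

lx = nx/n0 = nx/400: 1, 0.915, 0.915, 0.915, 0.85, 0.8125, 0.5925, 0.355, 0.0475
R0 = Σ lx·mx = 0 + 1.7385 + 2.379 + 1.3725 + 2.295 + 1.95 + 1.3035 + 0.6035 + 0.05225 = 11.69425
Σ x·lx·mx = 42.0075; T = 42.0075/11.69425 = 3.59215…
r ≈ ln(R0)/T = ln(11.69425)/3.59215… = 0.684575… → 0.6846

0.6846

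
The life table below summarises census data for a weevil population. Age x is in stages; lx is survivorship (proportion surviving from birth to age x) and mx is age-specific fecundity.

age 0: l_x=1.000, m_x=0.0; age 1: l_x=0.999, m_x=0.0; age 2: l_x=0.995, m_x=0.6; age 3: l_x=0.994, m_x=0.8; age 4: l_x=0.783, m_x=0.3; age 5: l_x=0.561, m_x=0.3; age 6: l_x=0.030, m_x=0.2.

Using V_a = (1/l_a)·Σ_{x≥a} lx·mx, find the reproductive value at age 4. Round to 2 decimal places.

0.52

lx·mx for x ≥ 4: 0.2349, 0.1683, 0.006 → sum = 0.4092
V_4 = 0.4092 / l_4 = 0.4092 / 0.783 = 0.522605… → 0.52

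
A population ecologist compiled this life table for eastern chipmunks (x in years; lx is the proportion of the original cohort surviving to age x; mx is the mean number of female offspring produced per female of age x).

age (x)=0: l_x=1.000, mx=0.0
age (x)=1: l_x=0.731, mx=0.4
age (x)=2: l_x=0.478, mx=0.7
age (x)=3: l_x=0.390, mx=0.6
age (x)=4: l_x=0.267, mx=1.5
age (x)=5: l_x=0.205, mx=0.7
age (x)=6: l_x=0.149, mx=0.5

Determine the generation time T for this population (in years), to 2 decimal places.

2.99

lx·mx: 0, 0.2924, 0.3346, 0.234, 0.4005, 0.1435, 0.0745 → R0 = 1.4795
x·lx·mx: 0, 0.2924, 0.6692, 0.702, 1.602, 0.7175, 0.447 → Σ = 4.4301
T = 4.4301 / 1.4795 = 2.994322… → 2.99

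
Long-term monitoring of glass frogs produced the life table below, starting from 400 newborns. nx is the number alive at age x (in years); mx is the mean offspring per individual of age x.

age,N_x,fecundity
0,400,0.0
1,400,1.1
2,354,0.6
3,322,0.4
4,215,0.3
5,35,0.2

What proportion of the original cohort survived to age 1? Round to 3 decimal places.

l_1 = n_1/n_0 = 400/400 = 1 → 1.000

1.000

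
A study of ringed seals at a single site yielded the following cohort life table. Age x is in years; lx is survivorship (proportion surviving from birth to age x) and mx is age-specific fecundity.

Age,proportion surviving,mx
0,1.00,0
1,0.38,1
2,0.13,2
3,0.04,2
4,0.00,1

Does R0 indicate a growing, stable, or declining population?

R0 = Σ lx·mx = 0 + 0.38 + 0.26 + 0.08 + 0 = 0.72
R0 < 1, so the population is declining.

declining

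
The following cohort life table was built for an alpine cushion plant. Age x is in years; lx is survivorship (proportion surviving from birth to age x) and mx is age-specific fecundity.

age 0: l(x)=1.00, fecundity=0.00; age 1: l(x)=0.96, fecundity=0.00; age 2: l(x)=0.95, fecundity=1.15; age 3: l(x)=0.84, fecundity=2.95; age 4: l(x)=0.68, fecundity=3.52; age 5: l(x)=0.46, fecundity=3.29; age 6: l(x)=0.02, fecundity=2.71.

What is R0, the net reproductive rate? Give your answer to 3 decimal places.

lx·mx by age: 0, 0, 1.0925, 2.478, 2.3936, 1.5134, 0.0542
R0 = Σ lx·mx = 7.5317 → 7.532

7.532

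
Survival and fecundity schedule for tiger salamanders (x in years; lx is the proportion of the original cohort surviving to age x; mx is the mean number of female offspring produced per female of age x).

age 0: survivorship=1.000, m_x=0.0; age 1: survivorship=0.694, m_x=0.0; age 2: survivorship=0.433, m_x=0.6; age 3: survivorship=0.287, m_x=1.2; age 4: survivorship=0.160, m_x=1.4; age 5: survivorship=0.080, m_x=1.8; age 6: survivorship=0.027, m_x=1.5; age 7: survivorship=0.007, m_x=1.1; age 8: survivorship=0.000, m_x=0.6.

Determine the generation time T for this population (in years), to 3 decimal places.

lx·mx: 0, 0, 0.2598, 0.3444, 0.224, 0.144, 0.0405, 0.0077, 0 → R0 = 1.0204
x·lx·mx: 0, 0, 0.5196, 1.0332, 0.896, 0.72, 0.243, 0.0539, 0 → Σ = 3.4657
T = 3.4657 / 1.0204 = 3.396413… → 3.396

3.396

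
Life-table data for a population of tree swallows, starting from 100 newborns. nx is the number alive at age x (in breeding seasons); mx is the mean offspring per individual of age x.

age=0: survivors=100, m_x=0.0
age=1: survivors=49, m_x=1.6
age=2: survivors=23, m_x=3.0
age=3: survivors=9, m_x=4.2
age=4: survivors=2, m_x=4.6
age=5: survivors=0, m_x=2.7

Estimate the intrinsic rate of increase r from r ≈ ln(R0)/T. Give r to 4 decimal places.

0.3525

lx = nx/n0 = nx/100: 1, 0.49, 0.23, 0.09, 0.02, 0
R0 = Σ lx·mx = 0 + 0.784 + 0.69 + 0.378 + 0.092 + 0 = 1.944
Σ x·lx·mx = 3.666; T = 3.666/1.944 = 1.8858…
r ≈ ln(R0)/T = ln(1.944)/1.8858… = 0.352501… → 0.3525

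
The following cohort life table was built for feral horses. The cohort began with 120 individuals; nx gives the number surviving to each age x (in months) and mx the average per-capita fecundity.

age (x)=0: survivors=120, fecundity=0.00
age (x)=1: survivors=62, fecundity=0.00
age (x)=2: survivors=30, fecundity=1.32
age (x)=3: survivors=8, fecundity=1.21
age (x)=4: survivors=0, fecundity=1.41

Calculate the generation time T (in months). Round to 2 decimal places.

lx = nx/n0 = nx/120: 1, 0.51667…, 0.25, 0.06667…, 0
lx·mx: 0, 0, 0.33, 0.080667…, 0 → R0 = 0.410667…
x·lx·mx: 0, 0, 0.66, 0.242…, 0 → Σ = 0.902…
T = 0.902… / 0.410667… = 2.196429… → 2.20

2.20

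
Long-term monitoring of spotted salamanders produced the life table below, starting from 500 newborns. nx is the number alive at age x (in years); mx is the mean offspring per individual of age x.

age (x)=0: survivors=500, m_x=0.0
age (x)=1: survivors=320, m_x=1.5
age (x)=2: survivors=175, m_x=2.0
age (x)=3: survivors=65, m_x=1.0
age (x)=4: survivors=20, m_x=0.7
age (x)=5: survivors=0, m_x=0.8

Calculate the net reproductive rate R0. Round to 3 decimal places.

lx = nx/n0 = nx/500: 1, 0.64, 0.35, 0.13, 0.04, 0
lx·mx by age: 0, 0.96, 0.7, 0.13, 0.028, 0
R0 = Σ lx·mx = 1.818 → 1.818

1.818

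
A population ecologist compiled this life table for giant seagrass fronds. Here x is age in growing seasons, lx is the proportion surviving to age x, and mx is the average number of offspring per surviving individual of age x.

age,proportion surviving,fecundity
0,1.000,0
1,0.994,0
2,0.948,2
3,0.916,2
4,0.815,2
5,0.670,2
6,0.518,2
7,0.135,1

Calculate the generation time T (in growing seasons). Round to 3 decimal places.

lx·mx: 0, 0, 1.896, 1.832, 1.63, 1.34, 1.036, 0.135 → R0 = 7.869
x·lx·mx: 0, 0, 3.792, 5.496, 6.52, 6.7, 6.216, 0.945 → Σ = 29.669
T = 29.669 / 7.869 = 3.770365… → 3.770

3.770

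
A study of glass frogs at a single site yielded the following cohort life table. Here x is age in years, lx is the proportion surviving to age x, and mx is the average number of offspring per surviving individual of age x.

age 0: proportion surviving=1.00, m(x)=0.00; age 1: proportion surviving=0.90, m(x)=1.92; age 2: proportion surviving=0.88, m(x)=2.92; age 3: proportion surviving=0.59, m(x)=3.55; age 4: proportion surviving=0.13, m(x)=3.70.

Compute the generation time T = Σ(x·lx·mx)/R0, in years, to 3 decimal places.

lx·mx: 0, 1.728, 2.5696, 2.0945, 0.481 → R0 = 6.8731
x·lx·mx: 0, 1.728, 5.1392, 6.2835, 1.924 → Σ = 15.0747
T = 15.0747 / 6.8731 = 2.19329… → 2.193

2.193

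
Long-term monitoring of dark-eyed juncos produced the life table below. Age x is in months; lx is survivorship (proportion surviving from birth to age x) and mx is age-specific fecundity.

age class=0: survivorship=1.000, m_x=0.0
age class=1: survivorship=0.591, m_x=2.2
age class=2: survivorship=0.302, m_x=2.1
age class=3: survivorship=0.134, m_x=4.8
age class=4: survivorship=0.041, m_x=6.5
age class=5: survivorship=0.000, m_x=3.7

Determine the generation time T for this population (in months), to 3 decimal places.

1.956

lx·mx: 0, 1.3002, 0.6342, 0.6432, 0.2665, 0 → R0 = 2.8441
x·lx·mx: 0, 1.3002, 1.2684, 1.9296, 1.066, 0 → Σ = 5.5642
T = 5.5642 / 2.8441 = 1.956401… → 1.956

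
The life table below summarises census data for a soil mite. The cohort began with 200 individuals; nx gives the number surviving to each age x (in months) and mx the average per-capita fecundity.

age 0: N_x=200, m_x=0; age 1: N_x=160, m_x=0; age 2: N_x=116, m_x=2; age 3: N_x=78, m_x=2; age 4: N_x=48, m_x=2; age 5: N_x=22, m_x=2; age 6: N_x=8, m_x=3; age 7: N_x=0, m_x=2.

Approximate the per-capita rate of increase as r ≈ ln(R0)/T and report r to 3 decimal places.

lx = nx/n0 = nx/200: 1, 0.8, 0.58, 0.39, 0.24, 0.11, 0.04, 0
R0 = Σ lx·mx = 0 + 0 + 1.16 + 0.78 + 0.48 + 0.22 + 0.12 + 0 = 2.76
Σ x·lx·mx = 8.4; T = 8.4/2.76 = 3.04348…
r ≈ ln(R0)/T = ln(2.76)/3.04348… = 0.33358… → 0.334

0.334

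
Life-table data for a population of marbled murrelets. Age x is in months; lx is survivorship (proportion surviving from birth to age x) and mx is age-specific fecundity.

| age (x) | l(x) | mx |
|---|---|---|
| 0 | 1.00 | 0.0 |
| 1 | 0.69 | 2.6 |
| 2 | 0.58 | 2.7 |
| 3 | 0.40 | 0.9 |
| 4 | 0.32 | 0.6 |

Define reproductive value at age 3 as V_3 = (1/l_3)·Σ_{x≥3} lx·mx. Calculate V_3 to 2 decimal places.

lx·mx for x ≥ 3: 0.36, 0.192 → sum = 0.552
V_3 = 0.552 / l_3 = 0.552 / 0.4 = 1.38 → 1.38

1.38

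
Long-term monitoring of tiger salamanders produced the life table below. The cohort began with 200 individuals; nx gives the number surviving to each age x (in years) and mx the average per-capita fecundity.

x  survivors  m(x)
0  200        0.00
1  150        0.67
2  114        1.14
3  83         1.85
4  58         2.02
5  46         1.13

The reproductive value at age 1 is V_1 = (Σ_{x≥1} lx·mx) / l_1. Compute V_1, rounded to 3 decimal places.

3.688

lx = nx/n0 = nx/200: 1, 0.75, 0.57, 0.415, 0.29, 0.23
lx·mx for x ≥ 1: 0.5025, 0.6498, 0.76775, 0.5858, 0.2599 → sum = 2.76575
V_1 = 2.76575 / l_1 = 2.76575 / 0.75 = 3.687667… → 3.688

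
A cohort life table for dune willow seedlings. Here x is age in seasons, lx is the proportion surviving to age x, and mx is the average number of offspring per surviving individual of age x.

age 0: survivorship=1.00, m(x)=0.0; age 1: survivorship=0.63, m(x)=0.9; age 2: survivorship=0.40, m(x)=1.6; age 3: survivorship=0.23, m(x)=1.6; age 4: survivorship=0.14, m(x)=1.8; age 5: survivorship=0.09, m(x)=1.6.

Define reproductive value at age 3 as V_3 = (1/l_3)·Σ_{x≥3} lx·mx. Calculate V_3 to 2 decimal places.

3.32

lx·mx for x ≥ 3: 0.368, 0.252, 0.144 → sum = 0.764
V_3 = 0.764 / l_3 = 0.764 / 0.23 = 3.321739… → 3.32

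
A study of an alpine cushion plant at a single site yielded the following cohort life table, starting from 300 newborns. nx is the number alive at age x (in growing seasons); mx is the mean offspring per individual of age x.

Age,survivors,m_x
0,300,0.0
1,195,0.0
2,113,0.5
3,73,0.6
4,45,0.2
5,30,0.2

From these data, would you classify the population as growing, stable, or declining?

declining

lx = nx/n0 = nx/300: 1, 0.65, 0.37667…, 0.24333…, 0.15, 0.1
R0 = Σ lx·mx = 0 + 0 + 0.188333… + 0.146… + 0.03 + 0.02 = 0.384333…
R0 < 1, so the population is declining.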